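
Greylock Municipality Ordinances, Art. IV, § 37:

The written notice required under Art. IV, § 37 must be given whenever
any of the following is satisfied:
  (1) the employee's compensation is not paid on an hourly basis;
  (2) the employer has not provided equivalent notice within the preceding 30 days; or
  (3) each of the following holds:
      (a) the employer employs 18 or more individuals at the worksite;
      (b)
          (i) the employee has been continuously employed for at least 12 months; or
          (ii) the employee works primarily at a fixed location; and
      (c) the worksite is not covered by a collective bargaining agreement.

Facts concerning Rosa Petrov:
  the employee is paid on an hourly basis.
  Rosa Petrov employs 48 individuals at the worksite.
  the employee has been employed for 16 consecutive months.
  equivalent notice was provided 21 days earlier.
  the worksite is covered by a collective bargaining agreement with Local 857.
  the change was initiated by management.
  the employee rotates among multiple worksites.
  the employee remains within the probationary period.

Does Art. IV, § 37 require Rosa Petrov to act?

No — not required.

(1) not (hourly-paid) — not satisfied.
(2) no recent notice — fails.
(a) ≥ 18 at site — met.
(i) tenure ≥ 12 mo. — holds.
(ii) fixed location — not met.
(b) = T OR F = true.
(c) no CBA — fails.
So (3) is not satisfied (T AND T AND F).
So Overall is not satisfied (F OR F OR F).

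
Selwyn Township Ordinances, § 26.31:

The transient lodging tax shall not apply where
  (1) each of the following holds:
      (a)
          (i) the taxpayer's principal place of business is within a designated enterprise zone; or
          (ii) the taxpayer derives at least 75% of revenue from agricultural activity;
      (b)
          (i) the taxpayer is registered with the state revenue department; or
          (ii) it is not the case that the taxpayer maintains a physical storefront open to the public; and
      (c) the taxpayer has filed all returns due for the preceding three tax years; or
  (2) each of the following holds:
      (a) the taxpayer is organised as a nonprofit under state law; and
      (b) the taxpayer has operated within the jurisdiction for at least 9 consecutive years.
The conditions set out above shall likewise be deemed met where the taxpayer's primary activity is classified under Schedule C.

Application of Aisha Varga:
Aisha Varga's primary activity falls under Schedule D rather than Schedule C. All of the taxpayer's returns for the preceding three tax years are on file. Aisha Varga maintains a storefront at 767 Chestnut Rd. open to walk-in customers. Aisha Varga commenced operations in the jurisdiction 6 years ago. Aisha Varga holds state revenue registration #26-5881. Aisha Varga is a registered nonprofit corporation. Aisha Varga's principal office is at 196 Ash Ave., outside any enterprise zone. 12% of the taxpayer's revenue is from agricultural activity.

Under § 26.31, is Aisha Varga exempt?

(i) in enterprise zone — not satisfied.
(ii) ≥75% agricultural — not satisfied.
So (a) is not satisfied (F OR F).
(i) state-registered — met.
(ii) not (has storefront) — not satisfied.
(b) = T OR F = true.
(c) returns current — met.
(1): F AND T AND T → false.
(a) nonprofit — holds.
(b) ≥ 9 yrs in jurisdiction — not satisfied.
(2) = T AND F = false.
So Overall is not satisfied (F OR F).
Exception (Schedule C activity) — not satisfied.
Result: main false OR exception false → false.

No — not exempt.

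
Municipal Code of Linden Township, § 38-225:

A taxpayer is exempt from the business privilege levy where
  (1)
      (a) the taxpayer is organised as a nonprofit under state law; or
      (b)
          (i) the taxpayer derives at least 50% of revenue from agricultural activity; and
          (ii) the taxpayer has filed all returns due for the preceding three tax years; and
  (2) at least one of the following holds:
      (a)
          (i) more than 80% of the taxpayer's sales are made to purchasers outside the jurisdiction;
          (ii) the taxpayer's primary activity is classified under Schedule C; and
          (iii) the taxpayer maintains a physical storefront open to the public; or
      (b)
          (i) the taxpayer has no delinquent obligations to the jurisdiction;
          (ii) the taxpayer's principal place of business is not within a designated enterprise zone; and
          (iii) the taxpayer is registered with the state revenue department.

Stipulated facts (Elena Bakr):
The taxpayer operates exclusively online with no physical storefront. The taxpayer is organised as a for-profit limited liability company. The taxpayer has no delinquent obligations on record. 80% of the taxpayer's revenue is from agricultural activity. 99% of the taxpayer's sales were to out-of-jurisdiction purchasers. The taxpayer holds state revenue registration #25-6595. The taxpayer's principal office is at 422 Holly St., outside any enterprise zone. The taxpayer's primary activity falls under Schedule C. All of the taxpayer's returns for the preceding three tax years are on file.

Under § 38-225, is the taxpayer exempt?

Yes — exempt.

(a) nonprofit — not satisfied.
(i) ≥50% agricultural — satisfied.
(ii) returns current — satisfied.
(b) = T AND T = true.
(1): F OR T → true.
(i) >80% out-of-jur. sales — met.
(ii) Schedule C activity — satisfied.
(iii) has storefront — not satisfied.
(a) = T AND T AND F = false.
(i) no delinquency — satisfied.
(ii) not (in enterprise zone) — satisfied.
(iii) state-registered — holds.
(b) = T AND T AND T = true.
(2): F OR T → true.
Overall: T AND T → true.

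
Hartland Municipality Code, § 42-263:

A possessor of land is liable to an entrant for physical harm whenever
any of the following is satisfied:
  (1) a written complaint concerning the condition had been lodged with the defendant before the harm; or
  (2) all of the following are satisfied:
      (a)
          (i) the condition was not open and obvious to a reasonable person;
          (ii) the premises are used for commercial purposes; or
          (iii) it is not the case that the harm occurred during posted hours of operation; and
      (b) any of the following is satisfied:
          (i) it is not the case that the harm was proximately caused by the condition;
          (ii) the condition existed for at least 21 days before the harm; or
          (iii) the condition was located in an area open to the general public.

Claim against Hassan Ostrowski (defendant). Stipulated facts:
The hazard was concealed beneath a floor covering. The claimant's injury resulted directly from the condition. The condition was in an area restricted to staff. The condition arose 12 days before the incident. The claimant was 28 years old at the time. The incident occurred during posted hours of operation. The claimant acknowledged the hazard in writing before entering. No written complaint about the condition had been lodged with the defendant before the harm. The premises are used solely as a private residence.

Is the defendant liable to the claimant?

(1) complaint lodged — fails.
(i) not open/obvious — met.
(ii) commercial use — not met.
(iii) not (during posted hours) — fails.
(a) = T OR F OR F = true.
(i) not (proximate cause) — not satisfied.
(ii) condition ≥21 days old — not satisfied.
(iii) public area — not satisfied.
(b) = F OR F OR F = false.
(2) = T AND F = false.
So Overall is not satisfied (F OR F).

No — not liable.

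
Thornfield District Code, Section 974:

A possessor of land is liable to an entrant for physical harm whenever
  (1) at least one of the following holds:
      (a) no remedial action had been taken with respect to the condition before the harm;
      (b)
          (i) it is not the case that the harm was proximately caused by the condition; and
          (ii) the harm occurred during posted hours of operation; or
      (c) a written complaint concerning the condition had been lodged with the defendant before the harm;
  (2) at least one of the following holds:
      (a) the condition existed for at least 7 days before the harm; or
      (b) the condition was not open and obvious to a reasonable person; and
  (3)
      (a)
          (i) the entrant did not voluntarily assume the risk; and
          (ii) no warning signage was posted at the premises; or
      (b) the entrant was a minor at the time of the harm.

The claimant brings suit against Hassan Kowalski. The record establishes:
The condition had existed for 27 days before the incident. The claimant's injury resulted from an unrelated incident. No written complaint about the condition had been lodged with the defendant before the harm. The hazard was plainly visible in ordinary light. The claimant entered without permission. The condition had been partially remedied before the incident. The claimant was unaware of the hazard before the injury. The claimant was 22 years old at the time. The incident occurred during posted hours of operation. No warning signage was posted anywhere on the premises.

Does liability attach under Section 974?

(a) no remedial action — fails.
(i) not (proximate cause) — satisfied.
(ii) during posted hours — satisfied.
(b): T AND T → true.
(c) complaint lodged — fails.
(1): F OR T OR F → true.
(a) condition ≥7 days old — met.
(b) not open/obvious — fails.
(2): T OR F → true.
(i) no assumed risk — met.
(ii) no signage posted — satisfied.
(a): T AND T → true.
(b) entrant a minor — not satisfied.
So (3) is satisfied (T OR F).
Overall = T AND T AND T = true.

Yes — liable.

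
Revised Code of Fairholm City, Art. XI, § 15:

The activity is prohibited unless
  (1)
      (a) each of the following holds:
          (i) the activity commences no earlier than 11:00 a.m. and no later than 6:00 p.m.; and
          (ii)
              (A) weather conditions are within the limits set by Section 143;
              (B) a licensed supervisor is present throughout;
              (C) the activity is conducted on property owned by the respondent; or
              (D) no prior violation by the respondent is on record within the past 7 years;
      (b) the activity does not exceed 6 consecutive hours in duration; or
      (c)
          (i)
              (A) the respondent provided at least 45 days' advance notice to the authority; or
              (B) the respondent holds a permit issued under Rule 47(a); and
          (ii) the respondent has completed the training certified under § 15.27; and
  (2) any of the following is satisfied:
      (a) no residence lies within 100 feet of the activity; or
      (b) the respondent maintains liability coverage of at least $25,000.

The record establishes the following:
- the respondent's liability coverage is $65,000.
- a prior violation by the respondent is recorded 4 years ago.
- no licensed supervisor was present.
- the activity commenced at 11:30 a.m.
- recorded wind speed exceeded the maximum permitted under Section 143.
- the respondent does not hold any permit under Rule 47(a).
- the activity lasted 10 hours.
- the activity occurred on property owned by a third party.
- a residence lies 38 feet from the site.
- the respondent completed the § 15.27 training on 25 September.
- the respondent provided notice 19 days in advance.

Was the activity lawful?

No — unlawful.

(i) start within hours — satisfied.
(A) weather ok — fails.
(B) supervisor present — not met.
(C) own property — not met.
(D) no prior violation — fails.
(ii): F OR F OR F OR F → false.
(a) = T AND F = false.
(b) ≤ 6 hrs duration — not met.
(A) ≥45 days' notice — not satisfied.
(B) holds permit — fails.
(i): F OR F → false.
(ii) training certified — satisfied.
(c) = F AND T = false.
(1): F OR F OR F → false.
(a) no residence in 100 ft — not met.
(b) coverage ≥ $25,000 — satisfied.
(2) = F OR T = true.
Overall: F AND T → false.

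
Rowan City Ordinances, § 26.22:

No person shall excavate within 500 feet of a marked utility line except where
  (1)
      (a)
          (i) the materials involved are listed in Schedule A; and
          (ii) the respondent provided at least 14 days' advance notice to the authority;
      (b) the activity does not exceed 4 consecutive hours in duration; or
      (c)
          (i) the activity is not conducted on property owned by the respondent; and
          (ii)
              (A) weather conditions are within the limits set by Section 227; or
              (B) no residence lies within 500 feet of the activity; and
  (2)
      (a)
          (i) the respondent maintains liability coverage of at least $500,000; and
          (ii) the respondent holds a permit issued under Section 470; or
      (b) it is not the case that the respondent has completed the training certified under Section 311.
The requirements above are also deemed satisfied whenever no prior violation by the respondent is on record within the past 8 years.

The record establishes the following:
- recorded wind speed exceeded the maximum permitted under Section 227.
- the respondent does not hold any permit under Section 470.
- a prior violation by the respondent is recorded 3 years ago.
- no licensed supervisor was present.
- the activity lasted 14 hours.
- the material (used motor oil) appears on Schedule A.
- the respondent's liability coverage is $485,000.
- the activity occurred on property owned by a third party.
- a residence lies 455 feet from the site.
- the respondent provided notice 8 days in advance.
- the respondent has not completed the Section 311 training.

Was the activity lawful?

No — unlawful.

(i) Schedule A material — holds.
(ii) ≥14 days' notice — not met.
(a): T AND F → false.
(b) ≤ 4 hrs duration — not met.
(i) not (own property) — holds.
(A) weather ok — fails.
(B) no residence in 500 ft — fails.
(ii) = F OR F = false.
So (c) is not satisfied (T AND F).
(1) = F OR F OR F = false.
(i) coverage ≥ $500,000 — not satisfied.
(ii) holds permit — not satisfied.
So (a) is not satisfied (F AND F).
(b) not (training certified) — met.
So (2) is satisfied (F OR T).
So Overall is not satisfied (F AND T).
Exception (no prior violation) — not satisfied.
Result: main false OR exception false → false.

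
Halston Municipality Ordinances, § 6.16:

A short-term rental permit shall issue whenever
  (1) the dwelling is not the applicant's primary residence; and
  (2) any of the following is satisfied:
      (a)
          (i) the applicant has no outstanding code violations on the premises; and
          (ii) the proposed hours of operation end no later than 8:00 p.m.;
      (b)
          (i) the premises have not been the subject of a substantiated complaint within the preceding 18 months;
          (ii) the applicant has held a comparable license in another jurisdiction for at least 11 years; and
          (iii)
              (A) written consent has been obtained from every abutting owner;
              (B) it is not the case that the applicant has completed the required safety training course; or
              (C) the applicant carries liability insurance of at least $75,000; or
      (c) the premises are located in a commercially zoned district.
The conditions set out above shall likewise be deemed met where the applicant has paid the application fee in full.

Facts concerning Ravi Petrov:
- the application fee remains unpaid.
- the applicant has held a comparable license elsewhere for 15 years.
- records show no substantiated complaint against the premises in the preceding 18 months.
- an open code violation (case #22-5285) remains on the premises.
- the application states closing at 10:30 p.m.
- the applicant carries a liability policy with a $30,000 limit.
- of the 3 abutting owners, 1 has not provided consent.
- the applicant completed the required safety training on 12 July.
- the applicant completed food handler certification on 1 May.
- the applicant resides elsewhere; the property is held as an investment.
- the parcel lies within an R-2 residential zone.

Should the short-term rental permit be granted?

No — denied.

(1) not (primary residence) — met.
(i) no code violations — fails.
(ii) closes by 8 p.m. — not met.
(a): F AND F → false.
(i) no complaint in 18 mo. — holds.
(ii) prior license ≥ 11 yr — met.
(A) all abutters consent — not met.
(B) not (safety training) — not satisfied.
(C) insurance ≥ $75,000 — not satisfied.
So (iii) is not satisfied (F OR F OR F).
(b): T AND T AND F → false.
(c) commercially zoned — fails.
So (2) is not satisfied (F OR F OR F).
So Overall is not satisfied (T AND F).
Exception (fee paid) — not satisfied.
Result: main false OR exception false → false.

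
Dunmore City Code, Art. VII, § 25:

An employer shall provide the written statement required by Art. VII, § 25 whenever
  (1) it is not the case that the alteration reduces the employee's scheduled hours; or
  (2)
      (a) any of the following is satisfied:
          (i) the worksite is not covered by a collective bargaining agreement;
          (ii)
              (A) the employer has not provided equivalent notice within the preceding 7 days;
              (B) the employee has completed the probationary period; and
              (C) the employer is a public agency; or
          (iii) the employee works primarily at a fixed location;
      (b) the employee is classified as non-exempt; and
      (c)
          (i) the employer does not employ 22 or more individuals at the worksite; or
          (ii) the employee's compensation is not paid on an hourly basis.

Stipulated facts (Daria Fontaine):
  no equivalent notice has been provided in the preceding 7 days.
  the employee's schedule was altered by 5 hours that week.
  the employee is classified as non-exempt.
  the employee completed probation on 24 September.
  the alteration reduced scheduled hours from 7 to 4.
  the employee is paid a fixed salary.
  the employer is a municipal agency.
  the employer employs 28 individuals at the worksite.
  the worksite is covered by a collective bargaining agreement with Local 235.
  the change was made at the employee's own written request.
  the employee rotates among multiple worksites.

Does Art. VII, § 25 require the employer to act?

Yes — required.

(1) not (hours reduced) — fails.
(i) no CBA — not satisfied.
(A) no recent notice — met.
(B) past probation — satisfied.
(C) public agency — holds.
(ii): T AND T AND T → true.
(iii) fixed location — fails.
(a): F OR T OR F → true.
(b) non-exempt — met.
(i) not (≥ 22 at site) — fails.
(ii) not (hourly-paid) — met.
(c) = F OR T = true.
(2) = T AND T AND T = true.
Overall: F OR T → true.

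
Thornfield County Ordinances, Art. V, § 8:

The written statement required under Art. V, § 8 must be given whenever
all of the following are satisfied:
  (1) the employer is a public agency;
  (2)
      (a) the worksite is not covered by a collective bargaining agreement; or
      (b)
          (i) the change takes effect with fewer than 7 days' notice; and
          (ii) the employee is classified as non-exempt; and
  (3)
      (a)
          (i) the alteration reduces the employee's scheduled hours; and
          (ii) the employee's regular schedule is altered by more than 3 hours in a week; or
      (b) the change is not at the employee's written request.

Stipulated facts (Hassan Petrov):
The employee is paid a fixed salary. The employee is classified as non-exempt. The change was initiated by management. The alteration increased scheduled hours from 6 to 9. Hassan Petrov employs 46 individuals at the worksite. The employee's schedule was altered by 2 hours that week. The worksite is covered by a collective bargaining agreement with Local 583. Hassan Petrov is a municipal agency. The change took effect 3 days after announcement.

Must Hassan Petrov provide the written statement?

Yes — required.

(1) public agency — holds.
(a) no CBA — fails.
(i) < 7 days' notice — holds.
(ii) non-exempt — satisfied.
(b) = T AND T = true.
(2) = F OR T = true.
(i) hours reduced — fails.
(ii) schedule shift > 3h — not satisfied.
(a): F AND F → false.
(b) not employee-requested — holds.
(3) = F OR T = true.
Overall: T AND T AND T → true.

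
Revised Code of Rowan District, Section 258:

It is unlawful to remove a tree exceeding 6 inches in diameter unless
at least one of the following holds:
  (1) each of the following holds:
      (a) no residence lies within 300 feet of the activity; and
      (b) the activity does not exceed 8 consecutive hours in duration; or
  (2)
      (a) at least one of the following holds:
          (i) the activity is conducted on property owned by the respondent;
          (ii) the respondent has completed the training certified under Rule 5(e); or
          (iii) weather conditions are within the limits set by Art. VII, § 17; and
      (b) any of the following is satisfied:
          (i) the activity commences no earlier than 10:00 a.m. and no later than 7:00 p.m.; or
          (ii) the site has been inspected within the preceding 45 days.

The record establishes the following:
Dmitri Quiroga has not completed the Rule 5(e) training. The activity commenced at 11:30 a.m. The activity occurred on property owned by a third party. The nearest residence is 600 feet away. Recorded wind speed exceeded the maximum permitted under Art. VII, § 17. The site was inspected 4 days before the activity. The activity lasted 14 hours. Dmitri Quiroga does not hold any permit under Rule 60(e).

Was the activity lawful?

(a) no residence in 300 ft — satisfied.
(b) ≤ 8 hrs duration — not satisfied.
So (1) is not satisfied (T AND F).
(i) own property — not satisfied.
(ii) training certified — not satisfied.
(iii) weather ok — not met.
(a): F OR F OR F → false.
(i) start within hours — met.
(ii) site inspected — satisfied.
(b): T OR T → true.
(2): F AND T → false.
Overall: F OR F → false.

No — unlawful.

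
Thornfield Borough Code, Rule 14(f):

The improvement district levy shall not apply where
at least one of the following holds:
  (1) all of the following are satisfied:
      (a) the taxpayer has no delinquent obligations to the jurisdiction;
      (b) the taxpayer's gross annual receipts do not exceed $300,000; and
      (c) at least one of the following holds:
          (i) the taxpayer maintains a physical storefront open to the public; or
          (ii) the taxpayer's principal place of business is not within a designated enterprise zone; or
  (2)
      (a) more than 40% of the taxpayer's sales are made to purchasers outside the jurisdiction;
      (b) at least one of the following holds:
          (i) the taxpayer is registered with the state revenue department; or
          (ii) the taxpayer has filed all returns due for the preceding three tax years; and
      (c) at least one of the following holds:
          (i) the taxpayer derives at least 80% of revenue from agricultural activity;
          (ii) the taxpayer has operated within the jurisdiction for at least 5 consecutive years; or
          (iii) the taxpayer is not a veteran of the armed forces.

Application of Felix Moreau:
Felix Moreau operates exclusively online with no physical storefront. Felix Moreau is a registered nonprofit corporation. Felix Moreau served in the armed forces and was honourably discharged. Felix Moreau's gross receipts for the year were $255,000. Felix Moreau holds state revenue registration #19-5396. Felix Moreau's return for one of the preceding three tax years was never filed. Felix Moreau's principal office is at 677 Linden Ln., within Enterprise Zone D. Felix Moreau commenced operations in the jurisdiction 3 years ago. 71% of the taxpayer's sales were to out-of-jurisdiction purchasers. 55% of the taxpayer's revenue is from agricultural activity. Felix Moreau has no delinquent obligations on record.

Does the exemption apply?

No — not exempt.

(a) no delinquency — met.
(b) receipts ≤ $300,000 — met.
(i) has storefront — not met.
(ii) not (in enterprise zone) — not satisfied.
So (c) is not satisfied (F OR F).
(1) = T AND T AND F = false.
(a) >40% out-of-jur. sales — satisfied.
(i) state-registered — holds.
(ii) returns current — not met.
(b): T OR F → true.
(i) ≥80% agricultural — not satisfied.
(ii) ≥ 5 yrs in jurisdiction — not satisfied.
(iii) not (veteran) — not met.
So (c) is not satisfied (F OR F OR F).
(2): T AND T AND F → false.
So Overall is not satisfied (F OR F).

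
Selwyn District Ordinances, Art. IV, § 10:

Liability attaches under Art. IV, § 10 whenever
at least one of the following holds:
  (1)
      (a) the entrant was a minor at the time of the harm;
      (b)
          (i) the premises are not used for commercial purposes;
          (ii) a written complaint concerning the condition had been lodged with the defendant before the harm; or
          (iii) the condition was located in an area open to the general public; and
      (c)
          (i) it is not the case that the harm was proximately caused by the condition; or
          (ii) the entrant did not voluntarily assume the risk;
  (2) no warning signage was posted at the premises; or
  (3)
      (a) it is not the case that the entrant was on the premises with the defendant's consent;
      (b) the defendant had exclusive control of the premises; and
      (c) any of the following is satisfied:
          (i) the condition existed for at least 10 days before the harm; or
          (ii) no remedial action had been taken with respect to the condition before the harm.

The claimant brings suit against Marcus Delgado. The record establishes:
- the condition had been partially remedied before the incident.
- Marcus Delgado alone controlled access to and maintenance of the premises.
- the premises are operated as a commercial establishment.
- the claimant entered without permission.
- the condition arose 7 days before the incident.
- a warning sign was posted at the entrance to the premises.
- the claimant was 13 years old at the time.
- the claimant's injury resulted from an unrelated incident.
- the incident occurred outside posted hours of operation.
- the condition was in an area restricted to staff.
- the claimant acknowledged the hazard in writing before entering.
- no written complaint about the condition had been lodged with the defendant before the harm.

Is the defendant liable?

No — not liable.

(a) entrant a minor — satisfied.
(i) not (commercial use) — not satisfied.
(ii) complaint lodged — not satisfied.
(iii) public area — fails.
(b): F OR F OR F → false.
(i) not (proximate cause) — holds.
(ii) no assumed risk — fails.
(c): T OR F → true.
(1): T AND F AND T → false.
(2) no signage posted — not met.
(a) not (consent to enter) — satisfied.
(b) exclusive control — met.
(i) condition ≥10 days old — not satisfied.
(ii) no remedial action — not satisfied.
(c) = F OR F = false.
So (3) is not satisfied (T AND T AND F).
So Overall is not satisfied (F OR F OR F).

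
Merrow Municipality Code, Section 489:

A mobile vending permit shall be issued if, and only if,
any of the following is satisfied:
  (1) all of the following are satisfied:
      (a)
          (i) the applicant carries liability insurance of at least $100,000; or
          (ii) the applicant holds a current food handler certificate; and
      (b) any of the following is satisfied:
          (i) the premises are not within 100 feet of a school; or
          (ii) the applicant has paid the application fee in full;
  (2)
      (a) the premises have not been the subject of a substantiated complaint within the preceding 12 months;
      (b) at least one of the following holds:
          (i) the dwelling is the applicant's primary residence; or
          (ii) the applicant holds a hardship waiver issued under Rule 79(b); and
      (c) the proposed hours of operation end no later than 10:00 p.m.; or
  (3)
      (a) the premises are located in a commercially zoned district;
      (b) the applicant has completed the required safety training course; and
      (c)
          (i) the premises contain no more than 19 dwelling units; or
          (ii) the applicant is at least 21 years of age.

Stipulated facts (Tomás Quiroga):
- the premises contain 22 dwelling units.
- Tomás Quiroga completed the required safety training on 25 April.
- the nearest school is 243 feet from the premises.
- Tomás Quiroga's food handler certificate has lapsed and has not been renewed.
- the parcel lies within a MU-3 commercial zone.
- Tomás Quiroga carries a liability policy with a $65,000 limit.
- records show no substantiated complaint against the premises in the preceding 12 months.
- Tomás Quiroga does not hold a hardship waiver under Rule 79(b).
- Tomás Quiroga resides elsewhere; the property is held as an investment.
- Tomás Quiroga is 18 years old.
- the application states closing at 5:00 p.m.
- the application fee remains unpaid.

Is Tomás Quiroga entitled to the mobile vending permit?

No — denied.

(i) insurance ≥ $100,000 — fails.
(ii) food handler cert. — not satisfied.
So (a) is not satisfied (F OR F).
(i) ≥100 ft from school — met.
(ii) fee paid — fails.
So (b) is satisfied (T OR F).
So (1) is not satisfied (F AND T).
(a) no complaint in 12 mo. — met.
(i) primary residence — not satisfied.
(ii) hardship waiver — not met.
So (b) is not satisfied (F OR F).
(c) closes by 10 p.m. — satisfied.
(2): T AND F AND T → false.
(a) commercially zoned — satisfied.
(b) safety training — met.
(i) ≤ 19 units — not satisfied.
(ii) age ≥ 21 — not satisfied.
(c) = F OR F = false.
So (3) is not satisfied (T AND T AND F).
Overall = F OR F OR F = false.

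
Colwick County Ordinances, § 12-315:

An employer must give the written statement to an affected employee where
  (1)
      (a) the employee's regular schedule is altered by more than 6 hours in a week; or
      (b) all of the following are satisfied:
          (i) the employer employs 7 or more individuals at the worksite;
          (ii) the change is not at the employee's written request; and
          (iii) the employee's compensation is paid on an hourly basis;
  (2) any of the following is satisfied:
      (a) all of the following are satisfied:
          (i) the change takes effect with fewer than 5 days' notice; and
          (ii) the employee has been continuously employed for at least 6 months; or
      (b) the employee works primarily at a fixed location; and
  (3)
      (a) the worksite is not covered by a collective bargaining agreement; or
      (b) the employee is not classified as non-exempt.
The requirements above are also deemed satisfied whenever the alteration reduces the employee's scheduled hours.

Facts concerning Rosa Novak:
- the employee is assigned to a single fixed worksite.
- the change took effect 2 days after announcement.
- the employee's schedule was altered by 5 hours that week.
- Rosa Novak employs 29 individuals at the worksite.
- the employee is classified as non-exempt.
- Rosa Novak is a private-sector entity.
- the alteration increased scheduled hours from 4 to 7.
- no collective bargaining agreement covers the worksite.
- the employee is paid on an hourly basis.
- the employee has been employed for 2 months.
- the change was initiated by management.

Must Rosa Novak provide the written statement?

Yes — required.

(a) schedule shift > 6h — fails.
(i) ≥ 7 at site — satisfied.
(ii) not employee-requested — met.
(iii) hourly-paid — holds.
(b) = T AND T AND T = true.
(1) = F OR T = true.
(i) < 5 days' notice — satisfied.
(ii) tenure ≥ 6 mo. — not satisfied.
(a) = T AND F = false.
(b) fixed location — holds.
So (2) is satisfied (F OR T).
(a) no CBA — satisfied.
(b) not (non-exempt) — not met.
(3): T OR F → true.
Overall = T AND T AND T = true.
Exception (hours reduced) — not satisfied.
Result: main true OR exception false → true.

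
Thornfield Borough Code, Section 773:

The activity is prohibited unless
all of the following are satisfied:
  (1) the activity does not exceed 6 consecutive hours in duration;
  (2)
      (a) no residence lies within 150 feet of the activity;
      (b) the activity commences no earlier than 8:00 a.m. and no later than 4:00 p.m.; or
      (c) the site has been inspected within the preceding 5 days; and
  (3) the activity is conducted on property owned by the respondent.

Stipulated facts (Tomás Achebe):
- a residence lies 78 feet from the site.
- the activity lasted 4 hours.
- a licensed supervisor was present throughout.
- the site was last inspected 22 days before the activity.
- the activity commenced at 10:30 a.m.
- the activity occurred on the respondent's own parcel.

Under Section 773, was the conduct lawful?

Yes — lawful.

(1) ≤ 6 hrs duration — met.
(a) no residence in 150 ft — not satisfied.
(b) start within hours — met.
(c) site inspected — not satisfied.
So (2) is satisfied (F OR T OR F).
(3) own property — met.
So Overall is satisfied (T AND T AND T).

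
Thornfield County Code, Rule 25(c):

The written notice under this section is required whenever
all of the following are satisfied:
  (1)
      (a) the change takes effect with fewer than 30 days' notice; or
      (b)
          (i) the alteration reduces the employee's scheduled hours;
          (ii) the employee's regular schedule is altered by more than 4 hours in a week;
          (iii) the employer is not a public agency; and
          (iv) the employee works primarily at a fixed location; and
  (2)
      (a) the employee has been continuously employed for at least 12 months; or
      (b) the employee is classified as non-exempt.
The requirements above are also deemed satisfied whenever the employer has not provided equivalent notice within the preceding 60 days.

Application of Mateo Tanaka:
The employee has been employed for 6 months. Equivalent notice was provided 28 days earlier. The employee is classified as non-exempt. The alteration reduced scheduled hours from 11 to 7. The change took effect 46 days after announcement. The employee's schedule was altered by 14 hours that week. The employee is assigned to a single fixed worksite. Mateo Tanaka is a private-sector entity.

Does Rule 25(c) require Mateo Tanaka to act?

(a) < 30 days' notice — not satisfied.
(i) hours reduced — holds.
(ii) schedule shift > 4h — met.
(iii) not (public agency) — met.
(iv) fixed location — satisfied.
(b): T AND T AND T AND T → true.
(1) = F OR T = true.
(a) tenure ≥ 12 mo. — fails.
(b) non-exempt — holds.
(2) = F OR T = true.
Overall = T AND T = true.
Exception (no recent notice) — not satisfied.
Result: main true OR exception false → true.

Yes — required.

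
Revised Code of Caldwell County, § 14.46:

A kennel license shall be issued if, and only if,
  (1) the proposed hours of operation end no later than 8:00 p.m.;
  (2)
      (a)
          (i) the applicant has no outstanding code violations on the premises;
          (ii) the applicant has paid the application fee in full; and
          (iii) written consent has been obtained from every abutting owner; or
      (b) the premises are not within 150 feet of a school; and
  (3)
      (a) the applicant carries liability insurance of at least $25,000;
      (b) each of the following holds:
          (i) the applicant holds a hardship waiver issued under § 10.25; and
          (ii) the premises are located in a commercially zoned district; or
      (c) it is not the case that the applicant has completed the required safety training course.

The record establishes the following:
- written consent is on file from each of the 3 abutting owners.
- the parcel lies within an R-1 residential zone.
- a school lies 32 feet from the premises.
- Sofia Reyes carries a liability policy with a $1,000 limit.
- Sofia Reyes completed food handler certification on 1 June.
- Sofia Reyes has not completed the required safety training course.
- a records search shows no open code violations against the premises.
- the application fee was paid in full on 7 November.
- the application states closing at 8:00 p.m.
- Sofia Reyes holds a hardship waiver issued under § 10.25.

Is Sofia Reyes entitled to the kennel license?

(1) closes by 8 p.m. — met.
(i) no code violations — met.
(ii) fee paid — met.
(iii) all abutters consent — met.
(a) = T AND T AND T = true.
(b) ≥150 ft from school — not met.
(2): T OR F → true.
(a) insurance ≥ $25,000 — fails.
(i) hardship waiver — holds.
(ii) commercially zoned — fails.
So (b) is not satisfied (T AND F).
(c) not (safety training) — holds.
(3): F OR F OR T → true.
Overall = T AND T AND T = true.

Yes — granted.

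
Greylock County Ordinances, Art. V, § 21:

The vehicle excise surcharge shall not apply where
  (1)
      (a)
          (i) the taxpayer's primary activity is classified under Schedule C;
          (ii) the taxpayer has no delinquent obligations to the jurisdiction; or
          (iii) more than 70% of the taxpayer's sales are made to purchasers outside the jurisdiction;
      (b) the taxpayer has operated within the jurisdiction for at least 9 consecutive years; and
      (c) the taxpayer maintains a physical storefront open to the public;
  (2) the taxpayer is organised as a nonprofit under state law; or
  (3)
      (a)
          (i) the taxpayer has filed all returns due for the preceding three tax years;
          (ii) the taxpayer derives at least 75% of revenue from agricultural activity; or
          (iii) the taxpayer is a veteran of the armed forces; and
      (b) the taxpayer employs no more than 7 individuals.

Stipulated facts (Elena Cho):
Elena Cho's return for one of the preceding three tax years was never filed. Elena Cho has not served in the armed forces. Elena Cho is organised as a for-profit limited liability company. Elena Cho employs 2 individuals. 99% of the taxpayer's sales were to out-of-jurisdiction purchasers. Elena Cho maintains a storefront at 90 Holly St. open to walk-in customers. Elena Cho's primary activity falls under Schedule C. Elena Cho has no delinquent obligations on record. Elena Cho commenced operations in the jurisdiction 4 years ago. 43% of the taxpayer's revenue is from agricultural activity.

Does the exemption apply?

(i) Schedule C activity — holds.
(ii) no delinquency — holds.
(iii) >70% out-of-jur. sales — met.
(a) = T OR T OR T = true.
(b) ≥ 9 yrs in jurisdiction — not satisfied.
(c) has storefront — satisfied.
(1): T AND F AND T → false.
(2) nonprofit — not satisfied.
(i) returns current — not satisfied.
(ii) ≥75% agricultural — not met.
(iii) veteran — not satisfied.
(a): F OR F OR F → false.
(b) ≤ 7 employees — satisfied.
(3): F AND T → false.
So Overall is not satisfied (F OR F OR F).

No — not exempt.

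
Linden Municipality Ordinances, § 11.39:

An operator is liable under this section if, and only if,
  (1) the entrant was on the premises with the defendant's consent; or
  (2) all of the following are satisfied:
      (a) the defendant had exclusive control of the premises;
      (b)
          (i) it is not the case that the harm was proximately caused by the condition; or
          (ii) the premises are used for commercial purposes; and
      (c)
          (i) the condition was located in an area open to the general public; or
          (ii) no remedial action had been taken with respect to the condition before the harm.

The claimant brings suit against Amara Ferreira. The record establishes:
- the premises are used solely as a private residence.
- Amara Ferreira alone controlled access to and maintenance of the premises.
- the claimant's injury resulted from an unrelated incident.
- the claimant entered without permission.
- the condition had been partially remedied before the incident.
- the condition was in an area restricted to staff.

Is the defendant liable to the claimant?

No — not liable.

(1) consent to enter — not satisfied.
(a) exclusive control — satisfied.
(i) not (proximate cause) — satisfied.
(ii) commercial use — fails.
(b) = T OR F = true.
(i) public area — fails.
(ii) no remedial action — fails.
(c) = F OR F = false.
So (2) is not satisfied (T AND T AND F).
Overall = F OR F = false.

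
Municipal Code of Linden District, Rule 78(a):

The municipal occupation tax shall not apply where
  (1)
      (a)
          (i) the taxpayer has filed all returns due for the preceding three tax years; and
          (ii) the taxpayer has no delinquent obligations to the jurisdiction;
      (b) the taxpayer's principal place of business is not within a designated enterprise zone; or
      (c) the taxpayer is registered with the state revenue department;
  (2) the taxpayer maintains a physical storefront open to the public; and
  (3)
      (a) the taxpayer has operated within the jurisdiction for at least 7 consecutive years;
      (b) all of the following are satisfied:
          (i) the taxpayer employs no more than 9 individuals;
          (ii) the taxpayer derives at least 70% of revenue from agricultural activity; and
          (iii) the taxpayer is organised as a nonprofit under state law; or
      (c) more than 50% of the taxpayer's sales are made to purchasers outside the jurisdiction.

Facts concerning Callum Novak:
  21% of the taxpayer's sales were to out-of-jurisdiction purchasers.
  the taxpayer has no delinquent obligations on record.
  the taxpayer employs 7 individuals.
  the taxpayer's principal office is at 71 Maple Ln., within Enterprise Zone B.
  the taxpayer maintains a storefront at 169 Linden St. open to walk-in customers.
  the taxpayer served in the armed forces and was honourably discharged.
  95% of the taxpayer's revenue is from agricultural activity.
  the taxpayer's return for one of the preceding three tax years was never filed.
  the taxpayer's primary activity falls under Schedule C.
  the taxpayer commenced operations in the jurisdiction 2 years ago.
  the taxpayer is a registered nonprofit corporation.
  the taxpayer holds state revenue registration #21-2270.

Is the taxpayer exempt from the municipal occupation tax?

(i) returns current — fails.
(ii) no delinquency — satisfied.
(a) = F AND T = false.
(b) not (in enterprise zone) — not satisfied.
(c) state-registered — met.
(1): F OR F OR T → true.
(2) has storefront — met.
(a) ≥ 7 yrs in jurisdiction — fails.
(i) ≤ 9 employees — holds.
(ii) ≥70% agricultural — holds.
(iii) nonprofit — holds.
(b) = T AND T AND T = true.
(c) >50% out-of-jur. sales — fails.
So (3) is satisfied (F OR T OR F).
Overall = T AND T AND T = true.

Yes — exempt.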